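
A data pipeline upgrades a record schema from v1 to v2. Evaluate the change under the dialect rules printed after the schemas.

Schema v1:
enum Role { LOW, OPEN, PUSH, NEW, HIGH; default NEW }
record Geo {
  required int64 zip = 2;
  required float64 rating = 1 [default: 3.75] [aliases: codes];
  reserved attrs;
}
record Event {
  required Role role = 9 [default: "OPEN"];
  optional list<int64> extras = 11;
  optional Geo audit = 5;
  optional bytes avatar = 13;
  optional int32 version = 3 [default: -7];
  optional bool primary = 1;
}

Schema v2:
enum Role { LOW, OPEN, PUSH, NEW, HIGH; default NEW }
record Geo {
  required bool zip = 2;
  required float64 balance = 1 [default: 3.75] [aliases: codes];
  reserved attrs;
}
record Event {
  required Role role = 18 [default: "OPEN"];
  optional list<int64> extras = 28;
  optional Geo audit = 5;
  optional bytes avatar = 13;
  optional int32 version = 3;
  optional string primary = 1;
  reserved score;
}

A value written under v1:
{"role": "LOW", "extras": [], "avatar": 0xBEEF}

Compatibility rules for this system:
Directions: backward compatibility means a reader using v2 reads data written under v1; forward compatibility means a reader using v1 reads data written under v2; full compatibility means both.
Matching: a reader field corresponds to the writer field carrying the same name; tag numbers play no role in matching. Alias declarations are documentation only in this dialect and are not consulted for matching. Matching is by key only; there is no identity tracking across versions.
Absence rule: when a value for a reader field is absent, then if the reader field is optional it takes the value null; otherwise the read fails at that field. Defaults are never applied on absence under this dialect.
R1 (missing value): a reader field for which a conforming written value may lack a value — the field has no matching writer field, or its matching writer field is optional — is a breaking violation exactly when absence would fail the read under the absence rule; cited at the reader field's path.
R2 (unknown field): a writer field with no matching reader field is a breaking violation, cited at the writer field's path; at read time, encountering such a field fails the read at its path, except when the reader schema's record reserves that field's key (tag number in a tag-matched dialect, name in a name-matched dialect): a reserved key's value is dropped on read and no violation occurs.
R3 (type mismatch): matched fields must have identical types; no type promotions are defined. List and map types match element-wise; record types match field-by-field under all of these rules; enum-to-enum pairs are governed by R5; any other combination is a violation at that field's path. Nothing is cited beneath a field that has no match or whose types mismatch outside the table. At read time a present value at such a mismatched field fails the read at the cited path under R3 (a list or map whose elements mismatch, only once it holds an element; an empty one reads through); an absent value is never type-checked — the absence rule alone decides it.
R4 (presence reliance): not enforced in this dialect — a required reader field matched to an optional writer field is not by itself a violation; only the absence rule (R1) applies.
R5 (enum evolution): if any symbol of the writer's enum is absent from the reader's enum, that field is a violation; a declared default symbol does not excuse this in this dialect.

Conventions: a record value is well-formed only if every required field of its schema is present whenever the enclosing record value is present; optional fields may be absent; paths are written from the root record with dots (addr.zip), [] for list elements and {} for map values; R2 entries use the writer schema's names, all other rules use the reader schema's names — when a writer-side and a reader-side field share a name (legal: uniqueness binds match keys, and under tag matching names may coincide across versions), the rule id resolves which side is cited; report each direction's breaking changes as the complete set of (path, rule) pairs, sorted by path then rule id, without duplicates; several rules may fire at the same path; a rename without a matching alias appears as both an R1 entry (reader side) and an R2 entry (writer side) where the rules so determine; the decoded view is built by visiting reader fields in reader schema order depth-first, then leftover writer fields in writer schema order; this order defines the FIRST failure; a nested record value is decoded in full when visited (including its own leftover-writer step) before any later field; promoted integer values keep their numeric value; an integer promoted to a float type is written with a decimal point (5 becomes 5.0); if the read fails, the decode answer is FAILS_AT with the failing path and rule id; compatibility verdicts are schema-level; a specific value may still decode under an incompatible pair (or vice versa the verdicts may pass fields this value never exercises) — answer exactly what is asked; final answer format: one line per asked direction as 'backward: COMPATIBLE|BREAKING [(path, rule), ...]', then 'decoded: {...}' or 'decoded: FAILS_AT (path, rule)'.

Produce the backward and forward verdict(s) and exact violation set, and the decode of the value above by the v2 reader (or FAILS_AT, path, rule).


the writer's type comes first in each Event pair
checking backward for Event: reader v2 against writer v1:
  writer required, Role -> Role: reader role maps from writer role
  writer optional, list<int64> -> list<int64>: reader extras maps from writer extras
  writer optional, Geo -> Geo: reader audit maps from writer audit
  writer optional, bytes -> bytes: reader avatar maps from writer avatar
  writer optional, int32 -> int32: reader version maps from writer version
  writer optional, bool -> string: reader primary maps from writer primary
  writer required, int64 -> bool: reader audit.zip maps from writer audit.zip
  audit.balance: no writer match
  writer field audit.rating has no reader counterpart
  rule R1 violated at audit.balance
  rule R2 violated at audit.rating
  rule R3 violated at audit.zip
  rule R3 violated at primary
  => backward verdict for Event: BREAKING, 4 violation(s)
checking forward for Event: reader v1 against writer v2:
  writer required, Role -> Role: reader role maps from writer role
  writer optional, list<int64> -> list<int64>: reader extras maps from writer extras
  writer optional, Geo -> Geo: reader audit maps from writer audit
  writer optional, bytes -> bytes: reader avatar maps from writer avatar
  writer optional, int32 -> int32: reader version maps from writer version
  writer optional, string -> bool: reader primary maps from writer primary
  writer required, bool -> int64: reader audit.zip maps from writer audit.zip
  audit.rating: no writer match
  writer field audit.balance has no reader counterpart
  rule R2 violated at audit.balance
  rule R1 violated at audit.rating
  rule R3 violated at audit.zip
  rule R3 violated at primary
  => forward verdict for Event: BREAKING, 4 violation(s)
decoding the Event value with the v2 reader:
  role := "LOW"
  extras := []
  audit := null (absent, optional -> null)
  avatar := 0xBEEF
  version := null (absent, optional -> null)
  primary := null (absent, optional -> null)
  => decoded: {"role": "LOW", "extras": [], "audit": null, "avatar": 0xBEEF, "version": null, "primary": null}

backward: BREAKING [(audit.balance, R1), (audit.rating, R2), (audit.zip, R3), (primary, R3)]; forward: BREAKING [(audit.balance, R2), (audit.rating, R1), (audit.zip, R3), (primary, R3)]; decoded: {"role": "LOW", "extras": [], "audit": null, "avatar": 0xBEEF, "version": null, "primary": null}


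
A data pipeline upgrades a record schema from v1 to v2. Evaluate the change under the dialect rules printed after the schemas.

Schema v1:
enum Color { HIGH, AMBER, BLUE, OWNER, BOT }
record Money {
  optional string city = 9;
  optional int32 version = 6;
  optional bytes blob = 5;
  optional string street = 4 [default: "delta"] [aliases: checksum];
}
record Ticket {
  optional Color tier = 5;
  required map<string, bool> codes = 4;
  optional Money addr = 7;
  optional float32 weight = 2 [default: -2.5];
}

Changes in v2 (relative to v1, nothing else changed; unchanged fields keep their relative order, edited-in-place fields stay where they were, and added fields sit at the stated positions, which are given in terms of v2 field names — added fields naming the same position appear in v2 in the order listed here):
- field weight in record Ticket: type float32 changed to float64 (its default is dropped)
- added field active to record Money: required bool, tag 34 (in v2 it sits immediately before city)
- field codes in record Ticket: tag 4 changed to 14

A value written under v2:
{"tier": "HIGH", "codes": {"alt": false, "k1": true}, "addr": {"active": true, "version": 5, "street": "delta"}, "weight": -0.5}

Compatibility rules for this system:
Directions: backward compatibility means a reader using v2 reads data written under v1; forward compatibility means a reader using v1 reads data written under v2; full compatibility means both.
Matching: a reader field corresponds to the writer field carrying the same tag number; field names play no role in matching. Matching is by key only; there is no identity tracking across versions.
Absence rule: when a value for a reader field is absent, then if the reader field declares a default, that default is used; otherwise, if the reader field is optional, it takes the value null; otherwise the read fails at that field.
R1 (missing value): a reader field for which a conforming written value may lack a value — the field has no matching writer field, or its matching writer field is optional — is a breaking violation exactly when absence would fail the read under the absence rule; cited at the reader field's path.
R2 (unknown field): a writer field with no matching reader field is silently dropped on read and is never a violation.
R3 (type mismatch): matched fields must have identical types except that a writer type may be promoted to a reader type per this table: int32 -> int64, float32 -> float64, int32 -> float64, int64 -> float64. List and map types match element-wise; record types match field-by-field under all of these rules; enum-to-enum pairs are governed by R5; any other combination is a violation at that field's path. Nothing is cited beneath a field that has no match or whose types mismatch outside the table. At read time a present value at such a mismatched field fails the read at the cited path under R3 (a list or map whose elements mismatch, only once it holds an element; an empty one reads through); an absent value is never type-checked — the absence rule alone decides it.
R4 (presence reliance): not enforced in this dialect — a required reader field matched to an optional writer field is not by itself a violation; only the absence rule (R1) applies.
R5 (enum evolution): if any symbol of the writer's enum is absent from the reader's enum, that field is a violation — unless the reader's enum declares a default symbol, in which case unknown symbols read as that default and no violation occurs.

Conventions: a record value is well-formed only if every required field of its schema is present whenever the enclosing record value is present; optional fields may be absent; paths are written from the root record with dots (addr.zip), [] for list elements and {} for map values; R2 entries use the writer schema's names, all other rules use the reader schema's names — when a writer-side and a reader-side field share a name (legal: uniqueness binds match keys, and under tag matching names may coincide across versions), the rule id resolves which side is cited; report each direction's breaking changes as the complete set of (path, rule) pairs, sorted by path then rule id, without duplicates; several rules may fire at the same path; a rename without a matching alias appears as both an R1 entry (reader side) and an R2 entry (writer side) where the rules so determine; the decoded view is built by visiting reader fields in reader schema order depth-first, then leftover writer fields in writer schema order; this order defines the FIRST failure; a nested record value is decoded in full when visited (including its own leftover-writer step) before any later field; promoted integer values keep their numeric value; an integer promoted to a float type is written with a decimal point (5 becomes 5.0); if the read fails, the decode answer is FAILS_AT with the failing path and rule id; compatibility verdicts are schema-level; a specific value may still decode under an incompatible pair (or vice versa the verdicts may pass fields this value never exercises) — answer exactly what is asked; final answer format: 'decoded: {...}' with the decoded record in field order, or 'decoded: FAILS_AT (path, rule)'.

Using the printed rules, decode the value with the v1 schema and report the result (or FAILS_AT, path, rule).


decoded: FAILS_AT (codes, R1)

in Ticket below, arrows point writer -> reader
decoding the Ticket value with the v1 reader:
  tier := "HIGH"
  read fails at codes under R1 (no fill)
  => FAILS_AT (codes, R1)
ruling out the remaining Ticket differences:
  field weight in record Ticket: type float32 changed to float64 (its default is dropped) -> changes Ticket's schema-level verdicts only — the decode of this value is the same
  added field active to record Money: required bool, tag 34 (in v2 it sits immediately before city) -> changes Ticket's schema-level verdicts only — the decode of this value is the same


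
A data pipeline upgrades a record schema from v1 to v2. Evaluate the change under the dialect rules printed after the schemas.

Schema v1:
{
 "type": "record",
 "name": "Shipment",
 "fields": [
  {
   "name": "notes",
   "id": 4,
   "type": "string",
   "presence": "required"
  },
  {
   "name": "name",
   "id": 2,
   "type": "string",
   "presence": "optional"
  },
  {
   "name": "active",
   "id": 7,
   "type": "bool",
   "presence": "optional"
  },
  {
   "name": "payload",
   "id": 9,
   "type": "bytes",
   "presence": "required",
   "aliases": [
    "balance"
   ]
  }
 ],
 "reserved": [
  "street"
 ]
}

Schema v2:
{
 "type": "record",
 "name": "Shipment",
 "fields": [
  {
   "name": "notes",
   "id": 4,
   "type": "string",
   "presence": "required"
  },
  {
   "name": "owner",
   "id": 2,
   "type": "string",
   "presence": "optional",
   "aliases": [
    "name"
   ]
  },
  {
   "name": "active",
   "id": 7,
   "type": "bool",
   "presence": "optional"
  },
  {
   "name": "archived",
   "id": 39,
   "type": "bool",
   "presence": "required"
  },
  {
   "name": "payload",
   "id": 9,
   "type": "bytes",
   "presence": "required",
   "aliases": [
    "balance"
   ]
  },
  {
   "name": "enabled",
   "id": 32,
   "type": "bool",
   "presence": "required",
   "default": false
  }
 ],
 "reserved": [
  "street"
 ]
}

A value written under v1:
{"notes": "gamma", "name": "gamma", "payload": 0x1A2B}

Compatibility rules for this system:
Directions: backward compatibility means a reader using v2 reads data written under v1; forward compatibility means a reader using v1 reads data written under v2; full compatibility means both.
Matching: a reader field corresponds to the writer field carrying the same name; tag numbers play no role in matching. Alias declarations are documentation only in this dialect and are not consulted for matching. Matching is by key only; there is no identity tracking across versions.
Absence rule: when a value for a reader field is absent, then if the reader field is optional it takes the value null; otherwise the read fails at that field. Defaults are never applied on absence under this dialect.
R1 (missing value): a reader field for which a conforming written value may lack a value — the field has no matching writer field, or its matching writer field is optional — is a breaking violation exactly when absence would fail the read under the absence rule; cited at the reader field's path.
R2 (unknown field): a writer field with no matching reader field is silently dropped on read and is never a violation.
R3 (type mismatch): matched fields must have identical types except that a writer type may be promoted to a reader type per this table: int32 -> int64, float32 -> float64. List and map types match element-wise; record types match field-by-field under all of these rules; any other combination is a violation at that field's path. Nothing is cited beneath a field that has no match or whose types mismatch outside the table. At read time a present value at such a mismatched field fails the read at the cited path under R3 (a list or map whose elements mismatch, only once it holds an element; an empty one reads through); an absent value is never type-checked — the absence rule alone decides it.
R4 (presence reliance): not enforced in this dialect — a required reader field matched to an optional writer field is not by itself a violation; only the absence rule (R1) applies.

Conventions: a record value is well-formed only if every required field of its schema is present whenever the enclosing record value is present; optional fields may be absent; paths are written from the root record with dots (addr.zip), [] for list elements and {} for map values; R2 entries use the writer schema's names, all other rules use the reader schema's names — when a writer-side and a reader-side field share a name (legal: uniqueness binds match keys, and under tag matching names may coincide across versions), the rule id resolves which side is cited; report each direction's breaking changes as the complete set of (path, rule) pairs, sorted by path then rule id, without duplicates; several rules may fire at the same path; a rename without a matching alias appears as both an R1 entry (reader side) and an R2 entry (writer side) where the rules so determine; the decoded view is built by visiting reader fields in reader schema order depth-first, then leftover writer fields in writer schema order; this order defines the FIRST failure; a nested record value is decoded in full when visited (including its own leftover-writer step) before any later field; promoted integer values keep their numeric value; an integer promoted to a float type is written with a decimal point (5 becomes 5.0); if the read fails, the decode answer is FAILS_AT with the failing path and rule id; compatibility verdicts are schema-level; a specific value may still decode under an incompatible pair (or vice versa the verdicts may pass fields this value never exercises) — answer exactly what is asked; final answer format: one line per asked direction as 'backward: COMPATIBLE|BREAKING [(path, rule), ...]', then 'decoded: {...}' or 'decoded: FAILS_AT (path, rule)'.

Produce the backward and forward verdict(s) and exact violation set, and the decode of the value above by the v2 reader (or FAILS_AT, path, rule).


backward: BREAKING [(archived, R1), (enabled, R1)]; forward: COMPATIBLE []; decoded: FAILS_AT (archived, R1)

each type pair in Shipment: writer, then reader
backward on Shipment — v2 reading data written by v1:
  writer required, string -> string: reader notes maps from writer notes
  no writer field matches reader owner
  writer optional, bool -> bool: reader active maps from writer active
  no writer field matches reader archived
  writer required, bytes -> bytes: reader payload maps from writer payload
  no writer field matches reader enabled
  writer name: unknown to reader
  breaking: (archived, R1)
  breaking: (enabled, R1)
  => backward verdict for Shipment: BREAKING, 2 violation(s)
forward on Shipment — v1 reading data written by v2:
  writer required, string -> string: reader notes maps from writer notes
  no writer field matches reader name
  writer optional, bool -> bool: reader active maps from writer active
  writer required, bytes -> bytes: reader payload maps from writer payload
  writer owner: unknown to reader
  writer archived: unknown to reader
  writer enabled: unknown to reader
  => no violations; forward on Shipment: COMPATIBLE
decode (reader v2):
  notes := "gamma"
  owner := null (not supplied -> null)
  active := null (not supplied -> null)
  read fails at archived under R1 (no fill)
  => FAILS_AT (archived, R1)


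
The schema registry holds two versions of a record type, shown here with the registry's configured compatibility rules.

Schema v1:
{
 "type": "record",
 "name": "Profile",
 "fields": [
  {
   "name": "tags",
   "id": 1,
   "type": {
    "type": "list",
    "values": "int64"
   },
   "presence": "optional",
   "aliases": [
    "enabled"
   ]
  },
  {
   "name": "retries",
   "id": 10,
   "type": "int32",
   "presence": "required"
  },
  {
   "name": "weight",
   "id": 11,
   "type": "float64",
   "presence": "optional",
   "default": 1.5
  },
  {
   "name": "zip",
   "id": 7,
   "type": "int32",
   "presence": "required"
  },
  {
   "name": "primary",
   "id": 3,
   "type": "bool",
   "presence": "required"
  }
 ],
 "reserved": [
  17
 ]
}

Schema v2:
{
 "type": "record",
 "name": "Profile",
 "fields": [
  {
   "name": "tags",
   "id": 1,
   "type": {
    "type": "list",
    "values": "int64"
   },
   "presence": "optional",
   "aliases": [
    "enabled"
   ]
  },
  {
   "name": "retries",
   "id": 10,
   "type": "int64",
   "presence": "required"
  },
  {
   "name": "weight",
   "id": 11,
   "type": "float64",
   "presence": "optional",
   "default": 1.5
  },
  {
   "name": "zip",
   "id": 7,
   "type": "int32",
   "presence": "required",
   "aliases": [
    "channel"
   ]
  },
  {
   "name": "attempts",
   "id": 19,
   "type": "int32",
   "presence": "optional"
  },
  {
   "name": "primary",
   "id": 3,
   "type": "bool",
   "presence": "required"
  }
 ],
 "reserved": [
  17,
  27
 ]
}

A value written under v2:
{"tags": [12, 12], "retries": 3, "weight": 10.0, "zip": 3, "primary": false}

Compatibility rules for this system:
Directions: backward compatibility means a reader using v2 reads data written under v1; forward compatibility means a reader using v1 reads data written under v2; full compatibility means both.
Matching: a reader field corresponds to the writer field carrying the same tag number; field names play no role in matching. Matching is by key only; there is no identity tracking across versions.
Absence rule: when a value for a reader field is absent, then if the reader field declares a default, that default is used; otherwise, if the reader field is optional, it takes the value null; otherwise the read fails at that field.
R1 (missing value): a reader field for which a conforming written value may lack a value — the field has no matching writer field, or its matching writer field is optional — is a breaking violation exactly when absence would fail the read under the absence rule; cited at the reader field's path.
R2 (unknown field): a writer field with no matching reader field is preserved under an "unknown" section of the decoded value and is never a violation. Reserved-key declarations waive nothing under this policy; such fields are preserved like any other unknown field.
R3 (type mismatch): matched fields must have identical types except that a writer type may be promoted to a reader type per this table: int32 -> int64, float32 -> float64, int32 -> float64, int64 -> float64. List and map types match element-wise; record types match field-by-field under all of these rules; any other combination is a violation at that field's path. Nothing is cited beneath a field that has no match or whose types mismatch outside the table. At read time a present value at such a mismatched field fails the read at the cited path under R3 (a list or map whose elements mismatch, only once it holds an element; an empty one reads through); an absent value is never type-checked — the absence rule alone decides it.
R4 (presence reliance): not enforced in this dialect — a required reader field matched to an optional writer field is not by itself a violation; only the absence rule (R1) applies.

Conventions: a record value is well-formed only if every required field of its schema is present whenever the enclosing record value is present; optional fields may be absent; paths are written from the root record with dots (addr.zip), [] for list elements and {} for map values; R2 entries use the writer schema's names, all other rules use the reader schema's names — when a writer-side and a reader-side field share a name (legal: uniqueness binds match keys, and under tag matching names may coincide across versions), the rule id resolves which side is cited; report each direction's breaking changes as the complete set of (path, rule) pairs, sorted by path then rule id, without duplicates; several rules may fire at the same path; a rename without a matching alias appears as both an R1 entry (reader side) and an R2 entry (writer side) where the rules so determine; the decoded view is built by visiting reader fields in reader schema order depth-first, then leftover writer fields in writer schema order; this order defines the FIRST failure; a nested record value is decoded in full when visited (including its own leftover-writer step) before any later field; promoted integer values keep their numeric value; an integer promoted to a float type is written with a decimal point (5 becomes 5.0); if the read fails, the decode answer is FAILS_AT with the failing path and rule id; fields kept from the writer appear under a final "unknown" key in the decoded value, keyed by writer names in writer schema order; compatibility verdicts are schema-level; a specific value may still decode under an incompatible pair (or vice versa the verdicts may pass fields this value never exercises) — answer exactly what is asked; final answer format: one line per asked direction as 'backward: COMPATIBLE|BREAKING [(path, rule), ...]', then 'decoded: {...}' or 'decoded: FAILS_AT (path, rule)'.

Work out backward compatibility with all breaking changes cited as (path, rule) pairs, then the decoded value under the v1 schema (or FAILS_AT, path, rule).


backward: COMPATIBLE []; decoded: FAILS_AT (retries, R3)

in Profile below, arrows point writer -> reader
backward for Profile (reader v2, writer v1):
  tags: paired with writer tags (list<int64> -> list<int64>; writer optional)
  retries: paired with writer retries (int32 -> int64; writer required)
  weight: paired with writer weight (float64 -> float64; writer optional)
  zip: paired with writer zip (int32 -> int32; writer required)
  attempts has no writer counterpart
  primary: paired with writer primary (bool -> bool; writer required)
  => backward: COMPATIBLE
decoding the Profile value with the v1 reader:
  tags := [12, 12]
  read fails at retries under R3
  => FAILS_AT (retries, R3)
checking off the Profile differences that do not matter here:
  added field attempts to record Profile: optional int32, tag 19 (in v2 it sits immediately before primary) -> fires no rule on Profile, leaving the asked answer as it is


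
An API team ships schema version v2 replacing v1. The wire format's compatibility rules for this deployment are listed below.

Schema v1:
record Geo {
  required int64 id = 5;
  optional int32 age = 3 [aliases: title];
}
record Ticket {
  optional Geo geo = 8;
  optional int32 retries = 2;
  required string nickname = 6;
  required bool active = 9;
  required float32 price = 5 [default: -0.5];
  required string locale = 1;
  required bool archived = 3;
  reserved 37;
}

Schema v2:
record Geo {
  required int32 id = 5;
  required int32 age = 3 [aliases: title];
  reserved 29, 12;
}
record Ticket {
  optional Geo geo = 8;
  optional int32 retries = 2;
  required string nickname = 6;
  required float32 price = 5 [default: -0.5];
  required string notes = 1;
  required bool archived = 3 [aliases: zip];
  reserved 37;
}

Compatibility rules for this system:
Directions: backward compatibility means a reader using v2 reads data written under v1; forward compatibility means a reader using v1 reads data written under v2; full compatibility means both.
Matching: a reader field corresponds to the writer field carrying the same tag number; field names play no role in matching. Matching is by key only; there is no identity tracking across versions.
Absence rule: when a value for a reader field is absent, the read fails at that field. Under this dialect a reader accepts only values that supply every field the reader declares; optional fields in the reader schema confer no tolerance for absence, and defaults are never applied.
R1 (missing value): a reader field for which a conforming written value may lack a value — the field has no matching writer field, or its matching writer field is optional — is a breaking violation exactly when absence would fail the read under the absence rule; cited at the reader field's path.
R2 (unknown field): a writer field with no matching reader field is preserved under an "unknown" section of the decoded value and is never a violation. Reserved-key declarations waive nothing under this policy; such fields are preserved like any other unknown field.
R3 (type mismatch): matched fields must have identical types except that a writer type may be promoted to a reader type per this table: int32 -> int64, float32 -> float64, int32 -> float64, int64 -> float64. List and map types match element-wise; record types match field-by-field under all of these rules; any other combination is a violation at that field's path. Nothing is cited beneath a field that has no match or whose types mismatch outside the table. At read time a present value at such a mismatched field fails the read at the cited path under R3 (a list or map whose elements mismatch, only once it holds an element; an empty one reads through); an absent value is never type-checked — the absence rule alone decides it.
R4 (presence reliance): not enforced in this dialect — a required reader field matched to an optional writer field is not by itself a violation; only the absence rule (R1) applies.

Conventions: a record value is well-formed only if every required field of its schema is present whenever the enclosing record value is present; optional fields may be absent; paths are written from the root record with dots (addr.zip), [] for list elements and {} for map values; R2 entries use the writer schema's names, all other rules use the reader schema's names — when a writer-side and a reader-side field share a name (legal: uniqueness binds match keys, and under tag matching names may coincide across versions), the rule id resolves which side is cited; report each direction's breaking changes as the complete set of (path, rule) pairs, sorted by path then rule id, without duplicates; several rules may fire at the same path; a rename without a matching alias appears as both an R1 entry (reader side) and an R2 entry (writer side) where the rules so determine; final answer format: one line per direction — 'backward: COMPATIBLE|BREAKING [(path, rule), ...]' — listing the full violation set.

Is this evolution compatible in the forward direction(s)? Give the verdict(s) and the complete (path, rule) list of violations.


forward: BREAKING [(active, R1), (geo, R1), (retries, R1)]

in Ticket below, arrows point writer -> reader
forward pass over Ticket, reader schema v1, writer schema v2:
  Geo -> Geo, writer optional: geo aligns to geo
  int32 -> int32, writer optional: retries aligns to retries
  string -> string, writer required: nickname aligns to nickname
  active: no writer match
  float32 -> float32, writer required: price aligns to price
  string -> string, writer required: locale aligns to notes
  bool -> bool, writer required: archived aligns to archived
  int32 -> int64, writer required: geo.id aligns to geo.id
  int32 -> int32, writer required: geo.age aligns to geo.age
  violation R1 at active
  violation R1 at geo
  violation R1 at retries
  forward on Ticket therefore BREAKING (3)
ruling out the remaining Ticket differences:
  field id in record Geo: type int64 changed to int32 -> affects backward compatibility only, which is not asked
  renamed field locale to notes in record Ticket -> inert for the asked Ticket verdict: nothing fires


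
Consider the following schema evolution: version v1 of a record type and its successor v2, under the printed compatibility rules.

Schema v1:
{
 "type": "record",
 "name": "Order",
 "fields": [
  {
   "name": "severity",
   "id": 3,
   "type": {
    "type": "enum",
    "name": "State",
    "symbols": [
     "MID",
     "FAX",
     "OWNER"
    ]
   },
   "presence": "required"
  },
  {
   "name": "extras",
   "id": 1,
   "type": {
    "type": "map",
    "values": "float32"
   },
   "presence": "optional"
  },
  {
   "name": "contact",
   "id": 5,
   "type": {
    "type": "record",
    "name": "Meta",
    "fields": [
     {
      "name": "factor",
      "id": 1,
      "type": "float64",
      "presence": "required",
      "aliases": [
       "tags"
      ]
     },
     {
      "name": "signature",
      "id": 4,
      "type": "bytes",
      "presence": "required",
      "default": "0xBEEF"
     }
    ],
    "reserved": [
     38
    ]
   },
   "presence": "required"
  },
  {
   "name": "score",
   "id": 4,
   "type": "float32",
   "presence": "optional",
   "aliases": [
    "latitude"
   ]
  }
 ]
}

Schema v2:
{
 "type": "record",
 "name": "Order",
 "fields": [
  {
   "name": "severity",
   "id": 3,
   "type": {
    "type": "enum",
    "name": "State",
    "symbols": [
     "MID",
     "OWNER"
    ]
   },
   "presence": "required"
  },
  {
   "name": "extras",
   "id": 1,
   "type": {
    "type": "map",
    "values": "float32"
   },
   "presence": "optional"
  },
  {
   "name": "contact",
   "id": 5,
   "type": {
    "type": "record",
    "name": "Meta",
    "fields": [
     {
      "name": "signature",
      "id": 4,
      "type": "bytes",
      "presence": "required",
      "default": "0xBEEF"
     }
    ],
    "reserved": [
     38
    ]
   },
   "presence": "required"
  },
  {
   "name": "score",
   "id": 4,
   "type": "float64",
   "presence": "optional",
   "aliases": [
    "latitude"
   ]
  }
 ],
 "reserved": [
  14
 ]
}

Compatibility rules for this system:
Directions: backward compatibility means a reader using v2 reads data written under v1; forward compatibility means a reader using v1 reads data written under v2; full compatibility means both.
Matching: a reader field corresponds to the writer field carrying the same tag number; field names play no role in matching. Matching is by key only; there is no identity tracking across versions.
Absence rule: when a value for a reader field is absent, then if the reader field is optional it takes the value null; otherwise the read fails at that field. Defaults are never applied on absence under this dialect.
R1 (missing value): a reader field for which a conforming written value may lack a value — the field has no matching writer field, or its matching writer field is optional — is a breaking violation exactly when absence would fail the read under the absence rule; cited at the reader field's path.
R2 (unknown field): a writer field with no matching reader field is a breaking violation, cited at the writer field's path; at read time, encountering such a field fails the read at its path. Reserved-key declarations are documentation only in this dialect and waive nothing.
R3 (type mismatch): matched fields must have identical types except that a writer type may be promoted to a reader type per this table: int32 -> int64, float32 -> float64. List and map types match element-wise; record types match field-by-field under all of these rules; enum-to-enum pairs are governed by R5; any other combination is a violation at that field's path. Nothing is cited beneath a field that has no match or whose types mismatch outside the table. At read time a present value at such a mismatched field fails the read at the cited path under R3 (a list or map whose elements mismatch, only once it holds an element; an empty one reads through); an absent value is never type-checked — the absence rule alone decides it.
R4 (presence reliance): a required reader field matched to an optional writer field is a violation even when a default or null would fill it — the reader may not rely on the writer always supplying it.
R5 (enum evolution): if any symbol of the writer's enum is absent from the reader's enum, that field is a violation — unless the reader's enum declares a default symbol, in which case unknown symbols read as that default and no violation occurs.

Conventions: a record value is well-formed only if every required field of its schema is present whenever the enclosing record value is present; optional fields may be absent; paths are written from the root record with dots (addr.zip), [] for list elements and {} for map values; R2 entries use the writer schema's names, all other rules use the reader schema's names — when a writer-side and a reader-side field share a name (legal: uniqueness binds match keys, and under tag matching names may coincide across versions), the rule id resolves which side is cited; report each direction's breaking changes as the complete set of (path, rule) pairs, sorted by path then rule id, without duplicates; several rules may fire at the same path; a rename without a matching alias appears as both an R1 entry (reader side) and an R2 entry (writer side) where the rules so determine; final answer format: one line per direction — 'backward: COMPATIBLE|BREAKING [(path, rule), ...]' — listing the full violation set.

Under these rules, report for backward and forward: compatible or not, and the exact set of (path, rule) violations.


the writer's type comes first in each Order pair
backward for Order (reader v2, writer v1):
  severity: paired with writer severity (State -> State; writer required)
  extras: paired with writer extras (map<string, float32> -> map<string, float32>; writer optional)
  contact: paired with writer contact (Meta -> Meta; writer required)
  score: paired with writer score (float32 -> float64; writer optional)
  contact.signature: paired with writer contact.signature (bytes -> bytes; writer required)
  writer contact.factor: unknown to reader
  rule R2 violated at contact.factor
  rule R5 violated at severity
  backward on Order therefore BREAKING (2)
forward for Order (reader v1, writer v2):
  severity: paired with writer severity (State -> State; writer required)
  extras: paired with writer extras (map<string, float32> -> map<string, float32>; writer optional)
  contact: paired with writer contact (Meta -> Meta; writer required)
  score: paired with writer score (float64 -> float32; writer optional)
  contact.factor has no writer counterpart
  contact.signature: paired with writer contact.signature (bytes -> bytes; writer required)
  rule R1 violated at contact.factor
  rule R3 violated at score
  forward on Order therefore BREAKING (2)

backward: BREAKING [(contact.factor, R2), (severity, R5)]; forward: BREAKING [(contact.factor, R1), (score, R3)]


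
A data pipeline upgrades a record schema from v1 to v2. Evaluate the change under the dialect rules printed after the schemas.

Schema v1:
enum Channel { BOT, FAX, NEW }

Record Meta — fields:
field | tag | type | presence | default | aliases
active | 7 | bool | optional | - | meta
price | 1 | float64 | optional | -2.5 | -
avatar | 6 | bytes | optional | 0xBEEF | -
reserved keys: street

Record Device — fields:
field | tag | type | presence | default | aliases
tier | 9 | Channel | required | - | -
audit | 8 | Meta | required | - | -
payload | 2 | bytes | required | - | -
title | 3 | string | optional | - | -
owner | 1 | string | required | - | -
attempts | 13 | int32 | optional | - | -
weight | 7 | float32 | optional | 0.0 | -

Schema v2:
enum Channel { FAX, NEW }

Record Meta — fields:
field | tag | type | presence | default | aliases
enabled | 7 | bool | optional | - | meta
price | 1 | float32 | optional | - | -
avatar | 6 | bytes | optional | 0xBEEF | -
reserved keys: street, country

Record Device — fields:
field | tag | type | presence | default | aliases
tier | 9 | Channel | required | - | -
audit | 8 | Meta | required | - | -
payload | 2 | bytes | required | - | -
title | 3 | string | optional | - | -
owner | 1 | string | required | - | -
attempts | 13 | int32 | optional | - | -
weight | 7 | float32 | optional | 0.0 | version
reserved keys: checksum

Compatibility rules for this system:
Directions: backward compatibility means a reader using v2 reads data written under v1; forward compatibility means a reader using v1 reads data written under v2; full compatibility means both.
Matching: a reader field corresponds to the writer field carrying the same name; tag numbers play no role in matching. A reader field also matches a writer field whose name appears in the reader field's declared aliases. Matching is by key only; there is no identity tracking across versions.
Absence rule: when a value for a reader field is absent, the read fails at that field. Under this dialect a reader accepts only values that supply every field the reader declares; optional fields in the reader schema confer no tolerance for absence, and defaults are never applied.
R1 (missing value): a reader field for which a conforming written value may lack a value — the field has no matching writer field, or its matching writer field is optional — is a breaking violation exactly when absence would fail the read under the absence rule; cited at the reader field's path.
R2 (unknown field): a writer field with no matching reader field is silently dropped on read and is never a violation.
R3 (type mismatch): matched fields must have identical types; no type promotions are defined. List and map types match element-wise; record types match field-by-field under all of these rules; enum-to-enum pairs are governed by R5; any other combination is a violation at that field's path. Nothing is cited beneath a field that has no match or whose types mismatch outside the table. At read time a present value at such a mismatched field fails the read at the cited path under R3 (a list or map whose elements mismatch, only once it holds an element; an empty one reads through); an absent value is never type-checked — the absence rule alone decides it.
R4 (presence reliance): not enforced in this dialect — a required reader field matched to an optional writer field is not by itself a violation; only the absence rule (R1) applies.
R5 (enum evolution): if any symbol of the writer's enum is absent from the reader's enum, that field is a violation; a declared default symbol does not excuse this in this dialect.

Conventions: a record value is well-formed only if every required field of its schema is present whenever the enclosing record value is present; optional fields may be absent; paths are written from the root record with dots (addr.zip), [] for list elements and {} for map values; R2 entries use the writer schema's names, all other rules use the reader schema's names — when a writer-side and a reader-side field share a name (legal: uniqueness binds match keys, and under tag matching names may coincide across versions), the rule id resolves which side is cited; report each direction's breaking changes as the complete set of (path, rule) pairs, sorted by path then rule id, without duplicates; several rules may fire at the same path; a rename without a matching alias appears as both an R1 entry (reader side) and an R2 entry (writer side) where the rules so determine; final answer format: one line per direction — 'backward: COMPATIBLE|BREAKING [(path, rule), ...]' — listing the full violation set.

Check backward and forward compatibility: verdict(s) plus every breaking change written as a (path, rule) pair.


arrows below run writer -> reader for Device
backward analysis of Device with v2 as reader and v1 as writer:
  Channel -> Channel, writer required: tier aligns to tier
  Meta -> Meta, writer required: audit aligns to audit
  bytes -> bytes, writer required: payload aligns to payload
  string -> string, writer optional: title aligns to title
  string -> string, writer required: owner aligns to owner
  int32 -> int32, writer optional: attempts aligns to attempts
  float32 -> float32, writer optional: weight aligns to weight
  audit.enabled: no writer match
  float64 -> float32, writer optional: audit.price aligns to audit.price
  bytes -> bytes, writer optional: audit.avatar aligns to audit.avatar
  leftover writer field: audit.active
  rule R1 violated at attempts
  rule R1 violated at audit.avatar
  rule R1 violated at audit.enabled
  rule R1 violated at audit.price
  rule R3 violated at audit.price
  rule R5 violated at tier
  rule R1 violated at title
  rule R1 violated at weight
  => 8 violation(s): backward is BREAKING for Device
forward analysis of Device with v1 as reader and v2 as writer:
  Channel -> Channel, writer required: tier aligns to tier
  Meta -> Meta, writer required: audit aligns to audit
  bytes -> bytes, writer required: payload aligns to payload
  string -> string, writer optional: title aligns to title
  string -> string, writer required: owner aligns to owner
  int32 -> int32, writer optional: attempts aligns to attempts
  float32 -> float32, writer optional: weight aligns to weight
  audit.active: no writer match
  float32 -> float64, writer optional: audit.price aligns to audit.price
  bytes -> bytes, writer optional: audit.avatar aligns to audit.avatar
  leftover writer field: audit.enabled
  rule R1 violated at attempts
  rule R1 violated at audit.active
  rule R1 violated at audit.avatar
  rule R1 violated at audit.price
  rule R3 violated at audit.price
  rule R1 violated at title
  rule R1 violated at weight
  => 7 violation(s): forward is BREAKING for Device

backward: BREAKING [(attempts, R1), (audit.avatar, R1), (audit.enabled, R1), (audit.price, R1), (audit.price, R3), (tier, R5), (title, R1), (weight, R1)]; forward: BREAKING [(attempts, R1), (audit.active, R1), (audit.avatar, R1), (audit.price, R1), (audit.price, R3), (title, R1), (weight, R1)]
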